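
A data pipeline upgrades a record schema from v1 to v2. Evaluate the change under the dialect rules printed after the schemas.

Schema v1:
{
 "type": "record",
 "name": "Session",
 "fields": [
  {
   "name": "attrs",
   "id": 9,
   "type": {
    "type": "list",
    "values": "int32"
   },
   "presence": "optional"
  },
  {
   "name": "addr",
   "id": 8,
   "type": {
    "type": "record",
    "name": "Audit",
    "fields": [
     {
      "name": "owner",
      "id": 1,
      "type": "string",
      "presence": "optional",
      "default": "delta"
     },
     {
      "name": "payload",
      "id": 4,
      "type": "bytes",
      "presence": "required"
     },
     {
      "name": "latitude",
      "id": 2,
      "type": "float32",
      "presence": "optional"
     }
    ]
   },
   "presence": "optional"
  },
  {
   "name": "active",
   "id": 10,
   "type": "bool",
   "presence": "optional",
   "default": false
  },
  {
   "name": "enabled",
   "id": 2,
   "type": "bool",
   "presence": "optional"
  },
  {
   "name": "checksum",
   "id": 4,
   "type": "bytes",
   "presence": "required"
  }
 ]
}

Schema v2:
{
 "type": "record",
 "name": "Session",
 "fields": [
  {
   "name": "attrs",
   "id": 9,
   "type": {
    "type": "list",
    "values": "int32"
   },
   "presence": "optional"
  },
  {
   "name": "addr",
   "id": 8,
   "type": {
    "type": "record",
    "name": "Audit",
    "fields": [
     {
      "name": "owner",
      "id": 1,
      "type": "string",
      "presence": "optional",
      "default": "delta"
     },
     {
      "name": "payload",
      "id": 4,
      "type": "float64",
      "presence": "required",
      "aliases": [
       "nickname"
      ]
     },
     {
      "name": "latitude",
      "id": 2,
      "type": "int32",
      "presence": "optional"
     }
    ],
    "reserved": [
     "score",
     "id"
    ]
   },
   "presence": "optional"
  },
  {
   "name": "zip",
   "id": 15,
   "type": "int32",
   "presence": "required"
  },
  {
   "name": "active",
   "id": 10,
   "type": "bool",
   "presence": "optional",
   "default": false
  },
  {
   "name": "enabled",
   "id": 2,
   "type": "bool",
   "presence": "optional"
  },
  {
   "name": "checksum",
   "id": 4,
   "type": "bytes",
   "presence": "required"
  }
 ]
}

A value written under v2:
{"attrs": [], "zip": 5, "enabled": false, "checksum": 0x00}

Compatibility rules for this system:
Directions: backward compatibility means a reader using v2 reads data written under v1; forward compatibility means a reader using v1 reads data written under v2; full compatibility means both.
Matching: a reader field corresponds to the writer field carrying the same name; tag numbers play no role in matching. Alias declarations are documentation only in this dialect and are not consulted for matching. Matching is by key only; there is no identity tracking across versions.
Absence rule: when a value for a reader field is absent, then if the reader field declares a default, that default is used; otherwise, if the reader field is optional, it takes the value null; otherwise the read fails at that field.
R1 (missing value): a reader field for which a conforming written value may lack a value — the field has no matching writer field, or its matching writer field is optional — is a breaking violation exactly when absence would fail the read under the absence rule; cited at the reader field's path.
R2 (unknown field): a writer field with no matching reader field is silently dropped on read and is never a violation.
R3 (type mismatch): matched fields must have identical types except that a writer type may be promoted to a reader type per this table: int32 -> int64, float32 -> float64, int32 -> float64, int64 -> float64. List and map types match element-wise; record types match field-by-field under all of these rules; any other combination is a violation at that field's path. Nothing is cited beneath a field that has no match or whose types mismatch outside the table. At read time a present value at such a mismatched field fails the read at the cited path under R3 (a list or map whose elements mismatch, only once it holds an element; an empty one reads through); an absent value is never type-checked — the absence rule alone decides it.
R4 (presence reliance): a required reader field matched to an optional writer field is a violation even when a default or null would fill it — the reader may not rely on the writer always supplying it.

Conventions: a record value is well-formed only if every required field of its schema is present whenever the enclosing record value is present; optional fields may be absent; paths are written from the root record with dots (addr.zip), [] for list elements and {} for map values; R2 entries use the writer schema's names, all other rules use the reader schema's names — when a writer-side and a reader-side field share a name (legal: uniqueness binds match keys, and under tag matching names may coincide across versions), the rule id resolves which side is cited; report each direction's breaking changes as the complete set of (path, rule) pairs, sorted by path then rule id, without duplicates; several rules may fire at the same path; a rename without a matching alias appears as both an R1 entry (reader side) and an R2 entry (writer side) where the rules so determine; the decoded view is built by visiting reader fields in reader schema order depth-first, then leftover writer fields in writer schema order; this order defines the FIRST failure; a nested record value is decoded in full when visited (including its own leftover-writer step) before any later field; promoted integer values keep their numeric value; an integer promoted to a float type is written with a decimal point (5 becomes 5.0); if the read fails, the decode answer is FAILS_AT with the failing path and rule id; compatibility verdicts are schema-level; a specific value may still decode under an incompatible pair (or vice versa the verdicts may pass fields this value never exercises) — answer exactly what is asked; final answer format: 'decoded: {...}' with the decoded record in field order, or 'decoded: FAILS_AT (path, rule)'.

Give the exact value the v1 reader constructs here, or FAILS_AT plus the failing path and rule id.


in Session below, arrows point writer -> reader
decode (reader v1):
  attrs := []
  addr := null (missing; optional => null)
  active := false (missing; default applied)
  enabled := false
  checksum := 0x00
  writer zip: no reader field; dropped
  => decoded: {"attrs": [], "addr": null, "active": false, "enabled": false, "checksum": 0x00}
checking off the Session differences that do not matter here:
  added field zip to record Session: required int32, tag 15 (in v2 it sits immediately before active) -> schema-level compatibility only; this Session value's decode is unchanged
  field latitude in record Audit: type float32 changed to int32 -> schema-level compatibility only; this Session value's decode is unchanged
  field payload in record Audit: type bytes changed to float64 -> schema-level compatibility only; this Session value's decode is unchanged

decoded: {"attrs": [], "addr": null, "active": false, "enabled": false, "checksum": 0x00}


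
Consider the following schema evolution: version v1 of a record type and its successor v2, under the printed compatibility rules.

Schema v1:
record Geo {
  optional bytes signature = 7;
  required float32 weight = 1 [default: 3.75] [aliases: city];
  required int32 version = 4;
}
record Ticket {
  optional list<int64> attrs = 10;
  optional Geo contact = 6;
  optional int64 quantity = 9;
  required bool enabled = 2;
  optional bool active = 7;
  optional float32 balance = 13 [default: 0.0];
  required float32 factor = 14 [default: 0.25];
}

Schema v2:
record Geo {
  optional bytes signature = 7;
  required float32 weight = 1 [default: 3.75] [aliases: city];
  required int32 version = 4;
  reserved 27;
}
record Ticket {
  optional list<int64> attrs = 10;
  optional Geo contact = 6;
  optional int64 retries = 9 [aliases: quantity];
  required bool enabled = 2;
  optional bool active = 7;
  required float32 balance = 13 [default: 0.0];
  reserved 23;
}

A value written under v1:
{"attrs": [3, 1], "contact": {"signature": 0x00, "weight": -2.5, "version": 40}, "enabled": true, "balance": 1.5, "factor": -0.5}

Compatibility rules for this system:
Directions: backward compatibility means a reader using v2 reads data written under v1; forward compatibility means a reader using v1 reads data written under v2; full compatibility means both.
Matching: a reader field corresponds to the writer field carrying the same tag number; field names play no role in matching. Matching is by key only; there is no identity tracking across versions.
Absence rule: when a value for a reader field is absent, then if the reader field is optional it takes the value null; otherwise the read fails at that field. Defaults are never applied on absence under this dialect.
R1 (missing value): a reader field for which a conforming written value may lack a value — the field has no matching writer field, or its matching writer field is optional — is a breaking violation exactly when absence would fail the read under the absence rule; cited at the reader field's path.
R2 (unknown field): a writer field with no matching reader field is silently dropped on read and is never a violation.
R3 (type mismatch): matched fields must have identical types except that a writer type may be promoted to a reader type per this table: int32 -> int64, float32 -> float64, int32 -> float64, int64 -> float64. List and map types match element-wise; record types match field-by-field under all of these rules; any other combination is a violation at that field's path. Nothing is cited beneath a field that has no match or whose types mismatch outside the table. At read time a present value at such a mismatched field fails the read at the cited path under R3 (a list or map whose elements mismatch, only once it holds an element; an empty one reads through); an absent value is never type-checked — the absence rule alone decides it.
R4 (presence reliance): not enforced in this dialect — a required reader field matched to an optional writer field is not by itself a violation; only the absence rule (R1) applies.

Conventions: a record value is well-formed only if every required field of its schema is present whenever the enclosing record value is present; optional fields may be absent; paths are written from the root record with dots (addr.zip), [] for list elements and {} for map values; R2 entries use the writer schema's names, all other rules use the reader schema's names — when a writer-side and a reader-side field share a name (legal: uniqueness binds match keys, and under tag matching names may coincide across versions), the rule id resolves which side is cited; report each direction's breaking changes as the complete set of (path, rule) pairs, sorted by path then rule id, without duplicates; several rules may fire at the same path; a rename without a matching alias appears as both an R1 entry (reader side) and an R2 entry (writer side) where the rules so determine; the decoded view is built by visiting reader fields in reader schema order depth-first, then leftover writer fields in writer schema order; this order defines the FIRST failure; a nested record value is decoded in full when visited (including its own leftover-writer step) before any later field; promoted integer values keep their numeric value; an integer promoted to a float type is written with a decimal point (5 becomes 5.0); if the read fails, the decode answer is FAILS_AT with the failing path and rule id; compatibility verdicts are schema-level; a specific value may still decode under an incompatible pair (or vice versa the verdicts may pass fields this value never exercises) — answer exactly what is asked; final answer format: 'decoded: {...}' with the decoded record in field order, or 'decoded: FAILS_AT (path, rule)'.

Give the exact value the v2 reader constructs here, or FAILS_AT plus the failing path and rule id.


the writer's type comes first in each Ticket pair
migrating the Ticket value to v2:
  attrs := [3, 1]
  contact.signature := 0x00
  contact.weight := -2.5
  contact.version := 40
  retries := null (not supplied -> null)
  enabled := true
  active := null (not supplied -> null)
  balance := 1.5
  writer factor: unmatched, discarded
  => decoded: {"attrs": [3, 1], "contact": {"signature": 0x00, "weight": -2.5, "version": 40}, "retries": null, "enabled": true, "active": null, "balance": 1.5}
ruling out the remaining Ticket differences:
  field balance in record Ticket: optional changed to required -> a verdict-level change on Ticket — the shown value reads the same

decoded: {"attrs": [3, 1], "contact": {"signature": 0x00, "weight": -2.5, "version": 40}, "retries": null, "enabled": true, "active": null, "balance": 1.5}


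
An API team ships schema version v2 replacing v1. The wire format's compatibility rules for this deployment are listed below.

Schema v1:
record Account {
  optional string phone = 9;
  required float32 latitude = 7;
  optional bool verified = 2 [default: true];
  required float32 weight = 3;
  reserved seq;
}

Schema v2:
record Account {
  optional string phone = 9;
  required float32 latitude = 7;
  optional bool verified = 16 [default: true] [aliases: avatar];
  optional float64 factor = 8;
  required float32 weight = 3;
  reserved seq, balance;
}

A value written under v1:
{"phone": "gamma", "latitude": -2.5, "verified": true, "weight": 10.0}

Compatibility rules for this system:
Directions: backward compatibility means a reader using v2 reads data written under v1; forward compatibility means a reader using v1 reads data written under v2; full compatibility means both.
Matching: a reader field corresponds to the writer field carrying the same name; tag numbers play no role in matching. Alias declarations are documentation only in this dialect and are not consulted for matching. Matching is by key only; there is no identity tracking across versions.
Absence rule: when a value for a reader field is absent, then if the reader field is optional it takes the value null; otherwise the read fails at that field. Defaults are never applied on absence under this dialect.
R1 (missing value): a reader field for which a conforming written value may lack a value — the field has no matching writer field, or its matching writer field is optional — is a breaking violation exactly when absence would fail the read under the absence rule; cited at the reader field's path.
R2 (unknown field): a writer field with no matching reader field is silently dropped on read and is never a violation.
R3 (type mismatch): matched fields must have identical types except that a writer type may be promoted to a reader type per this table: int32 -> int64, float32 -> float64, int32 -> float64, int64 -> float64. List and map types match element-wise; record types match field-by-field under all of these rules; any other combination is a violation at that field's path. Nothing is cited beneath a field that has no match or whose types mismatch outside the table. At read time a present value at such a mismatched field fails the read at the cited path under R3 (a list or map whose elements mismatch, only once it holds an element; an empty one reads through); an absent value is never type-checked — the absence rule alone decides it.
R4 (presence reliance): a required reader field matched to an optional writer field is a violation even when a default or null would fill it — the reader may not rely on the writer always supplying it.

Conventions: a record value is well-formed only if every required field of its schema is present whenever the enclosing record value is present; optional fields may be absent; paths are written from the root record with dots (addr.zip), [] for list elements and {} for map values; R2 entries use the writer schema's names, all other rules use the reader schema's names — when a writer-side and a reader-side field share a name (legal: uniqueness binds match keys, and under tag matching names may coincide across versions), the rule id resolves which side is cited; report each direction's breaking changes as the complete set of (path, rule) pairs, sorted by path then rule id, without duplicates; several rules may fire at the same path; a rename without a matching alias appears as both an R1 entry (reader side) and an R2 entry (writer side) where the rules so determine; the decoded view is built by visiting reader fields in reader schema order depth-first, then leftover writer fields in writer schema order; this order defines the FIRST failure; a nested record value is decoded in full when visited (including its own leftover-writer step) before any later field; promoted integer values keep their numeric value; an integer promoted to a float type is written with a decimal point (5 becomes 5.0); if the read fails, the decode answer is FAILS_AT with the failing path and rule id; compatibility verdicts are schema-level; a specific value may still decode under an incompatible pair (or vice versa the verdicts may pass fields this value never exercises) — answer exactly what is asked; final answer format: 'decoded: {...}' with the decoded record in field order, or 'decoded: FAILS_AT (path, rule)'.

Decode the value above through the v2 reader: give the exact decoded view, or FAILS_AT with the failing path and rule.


decoded: {"phone": "gamma", "latitude": -2.5, "verified": true, "factor": null, "weight": 10.0}

the writer's type comes first in each Account pair
decode walk for Account under reader schema v2:
  phone := "gamma"
  latitude := -2.5
  verified := true
  factor := null (absent, optional -> null)
  weight := 10.0
  => decoded: {"phone": "gamma", "latitude": -2.5, "verified": true, "factor": null, "weight": 10.0}
the other Account changes do not affect what is asked:
  field verified in record Account: tag 2 changed to 16 -> triggers nothing under the printed rules; the Account answer is the same either way


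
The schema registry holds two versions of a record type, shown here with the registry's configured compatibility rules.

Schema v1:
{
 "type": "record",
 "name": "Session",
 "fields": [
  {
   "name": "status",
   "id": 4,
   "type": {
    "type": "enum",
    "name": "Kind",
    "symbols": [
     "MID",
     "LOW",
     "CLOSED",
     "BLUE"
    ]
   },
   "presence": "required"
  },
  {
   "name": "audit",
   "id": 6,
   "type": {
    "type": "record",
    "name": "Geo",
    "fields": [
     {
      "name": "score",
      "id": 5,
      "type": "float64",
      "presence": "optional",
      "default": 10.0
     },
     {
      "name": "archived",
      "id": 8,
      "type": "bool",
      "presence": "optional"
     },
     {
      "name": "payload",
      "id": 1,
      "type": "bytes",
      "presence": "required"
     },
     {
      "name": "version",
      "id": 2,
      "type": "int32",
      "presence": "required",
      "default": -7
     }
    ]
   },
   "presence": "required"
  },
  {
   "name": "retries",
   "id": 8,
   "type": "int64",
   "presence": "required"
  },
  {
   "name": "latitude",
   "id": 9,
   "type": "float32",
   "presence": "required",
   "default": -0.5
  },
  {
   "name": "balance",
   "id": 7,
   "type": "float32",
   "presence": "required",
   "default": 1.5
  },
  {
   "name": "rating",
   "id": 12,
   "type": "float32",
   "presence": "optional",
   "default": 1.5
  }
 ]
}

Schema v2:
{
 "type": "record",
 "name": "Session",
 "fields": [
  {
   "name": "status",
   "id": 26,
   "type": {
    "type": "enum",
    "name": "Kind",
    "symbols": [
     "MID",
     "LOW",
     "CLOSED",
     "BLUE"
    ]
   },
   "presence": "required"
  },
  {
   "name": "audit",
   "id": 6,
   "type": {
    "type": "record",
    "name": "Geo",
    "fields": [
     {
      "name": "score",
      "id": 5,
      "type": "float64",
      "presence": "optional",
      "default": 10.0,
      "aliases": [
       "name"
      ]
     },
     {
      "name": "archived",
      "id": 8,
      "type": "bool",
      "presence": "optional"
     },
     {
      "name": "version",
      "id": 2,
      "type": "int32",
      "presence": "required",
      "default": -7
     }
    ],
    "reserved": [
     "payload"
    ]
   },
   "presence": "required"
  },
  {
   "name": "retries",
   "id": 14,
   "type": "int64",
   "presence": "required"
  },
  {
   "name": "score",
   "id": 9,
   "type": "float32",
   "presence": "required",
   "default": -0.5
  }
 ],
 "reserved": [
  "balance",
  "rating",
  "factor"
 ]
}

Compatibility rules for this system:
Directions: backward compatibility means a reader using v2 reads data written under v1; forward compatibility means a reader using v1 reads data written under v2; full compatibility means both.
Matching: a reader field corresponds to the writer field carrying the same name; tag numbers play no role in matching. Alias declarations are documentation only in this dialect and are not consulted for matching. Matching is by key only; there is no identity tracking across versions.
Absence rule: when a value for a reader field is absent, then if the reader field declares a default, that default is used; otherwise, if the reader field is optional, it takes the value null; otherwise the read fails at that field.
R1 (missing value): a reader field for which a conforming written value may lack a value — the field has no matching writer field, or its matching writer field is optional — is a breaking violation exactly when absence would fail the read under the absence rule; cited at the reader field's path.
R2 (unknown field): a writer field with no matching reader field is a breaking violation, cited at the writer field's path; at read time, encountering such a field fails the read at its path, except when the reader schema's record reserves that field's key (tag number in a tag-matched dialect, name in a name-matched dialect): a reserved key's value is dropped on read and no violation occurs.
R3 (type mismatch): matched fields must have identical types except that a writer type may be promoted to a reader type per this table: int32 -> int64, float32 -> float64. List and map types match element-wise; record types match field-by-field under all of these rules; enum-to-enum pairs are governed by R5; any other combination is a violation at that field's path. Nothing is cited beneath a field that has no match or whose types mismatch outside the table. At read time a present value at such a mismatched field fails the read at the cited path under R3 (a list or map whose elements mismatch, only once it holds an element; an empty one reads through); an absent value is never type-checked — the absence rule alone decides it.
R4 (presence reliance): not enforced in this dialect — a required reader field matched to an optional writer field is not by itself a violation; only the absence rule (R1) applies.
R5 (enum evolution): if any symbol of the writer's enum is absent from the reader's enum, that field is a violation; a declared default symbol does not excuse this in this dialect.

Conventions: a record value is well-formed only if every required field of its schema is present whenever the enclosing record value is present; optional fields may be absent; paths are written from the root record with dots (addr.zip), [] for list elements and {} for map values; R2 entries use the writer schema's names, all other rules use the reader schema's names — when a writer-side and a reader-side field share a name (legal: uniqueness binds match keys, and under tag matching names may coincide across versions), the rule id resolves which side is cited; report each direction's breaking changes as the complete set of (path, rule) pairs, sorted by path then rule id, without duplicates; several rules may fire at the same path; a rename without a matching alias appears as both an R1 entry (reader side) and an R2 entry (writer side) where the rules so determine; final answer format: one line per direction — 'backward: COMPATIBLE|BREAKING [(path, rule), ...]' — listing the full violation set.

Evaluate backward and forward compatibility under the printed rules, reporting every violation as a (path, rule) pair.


backward: BREAKING [(latitude, R2)]; forward: BREAKING [(audit.payload, R1), (score, R2)]

arrows below run writer -> reader for Session
backward analysis of Session with v2 as reader and v1 as writer:
  Kind -> Kind, writer required: status aligns to status
  Geo -> Geo, writer required: audit aligns to audit
  int64 -> int64, writer required: retries aligns to retries
  score: no writer-side match
  leftover writer field: latitude
  leftover writer field: balance
  leftover writer field: rating
  float64 -> float64, writer optional: audit.score aligns to audit.score
  bool -> bool, writer optional: audit.archived aligns to audit.archived
  int32 -> int32, writer required: audit.version aligns to audit.version
  leftover writer field: audit.payload
  violation R2 at latitude
  => backward verdict for Session: BREAKING, 1 violation(s)
forward analysis of Session with v1 as reader and v2 as writer:
  Kind -> Kind, writer required: status aligns to status
  Geo -> Geo, writer required: audit aligns to audit
  int64 -> int64, writer required: retries aligns to retries
  latitude: no writer-side match
  balance: no writer-side match
  rating: no writer-side match
  leftover writer field: score
  float64 -> float64, writer optional: audit.score aligns to audit.score
  bool -> bool, writer optional: audit.archived aligns to audit.archived
  audit.payload: no writer-side match
  int32 -> int32, writer required: audit.version aligns to audit.version
  violation R1 at audit.payload
  violation R2 at score
  => forward verdict for Session: BREAKING, 2 violation(s)


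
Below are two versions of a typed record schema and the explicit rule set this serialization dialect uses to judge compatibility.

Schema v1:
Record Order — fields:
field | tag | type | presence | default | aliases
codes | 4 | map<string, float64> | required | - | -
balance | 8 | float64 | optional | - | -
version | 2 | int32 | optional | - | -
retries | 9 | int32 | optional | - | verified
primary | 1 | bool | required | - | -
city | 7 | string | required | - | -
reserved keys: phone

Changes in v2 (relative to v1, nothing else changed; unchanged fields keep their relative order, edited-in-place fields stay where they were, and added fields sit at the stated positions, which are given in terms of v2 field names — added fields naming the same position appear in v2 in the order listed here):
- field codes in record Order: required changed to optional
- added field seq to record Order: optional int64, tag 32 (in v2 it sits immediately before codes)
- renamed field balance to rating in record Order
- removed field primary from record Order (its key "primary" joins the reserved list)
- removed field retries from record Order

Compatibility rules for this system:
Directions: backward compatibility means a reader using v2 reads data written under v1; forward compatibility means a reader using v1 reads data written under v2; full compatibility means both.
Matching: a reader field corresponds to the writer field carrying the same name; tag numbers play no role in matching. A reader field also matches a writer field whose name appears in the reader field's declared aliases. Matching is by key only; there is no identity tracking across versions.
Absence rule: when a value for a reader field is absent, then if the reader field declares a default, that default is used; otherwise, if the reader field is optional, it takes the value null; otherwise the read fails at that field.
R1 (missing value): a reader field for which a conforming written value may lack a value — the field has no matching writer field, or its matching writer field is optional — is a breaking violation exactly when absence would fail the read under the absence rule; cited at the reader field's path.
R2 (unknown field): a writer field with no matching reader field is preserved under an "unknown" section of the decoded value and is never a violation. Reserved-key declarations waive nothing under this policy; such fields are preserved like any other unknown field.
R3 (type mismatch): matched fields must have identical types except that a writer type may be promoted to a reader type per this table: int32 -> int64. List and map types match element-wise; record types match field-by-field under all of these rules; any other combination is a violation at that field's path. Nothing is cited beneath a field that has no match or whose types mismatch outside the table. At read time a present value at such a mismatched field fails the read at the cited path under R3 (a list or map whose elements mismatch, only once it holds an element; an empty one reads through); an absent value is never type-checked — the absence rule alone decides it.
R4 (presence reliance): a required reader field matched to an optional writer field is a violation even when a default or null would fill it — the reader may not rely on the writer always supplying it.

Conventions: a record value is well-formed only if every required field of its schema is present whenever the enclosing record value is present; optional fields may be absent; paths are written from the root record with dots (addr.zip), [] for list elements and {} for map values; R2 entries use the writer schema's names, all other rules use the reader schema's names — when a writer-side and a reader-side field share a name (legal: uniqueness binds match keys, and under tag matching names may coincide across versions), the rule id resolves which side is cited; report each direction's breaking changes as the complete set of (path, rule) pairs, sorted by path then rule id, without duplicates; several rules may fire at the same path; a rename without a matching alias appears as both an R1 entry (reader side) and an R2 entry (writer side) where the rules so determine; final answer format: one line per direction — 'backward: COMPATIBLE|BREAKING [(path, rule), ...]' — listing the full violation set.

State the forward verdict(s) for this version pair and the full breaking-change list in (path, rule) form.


each type pair in Order: writer, then reader
forward on Order — v1 reading data written by v2:
  codes: map<string, float64> -> map<string, float64>, writer optional; from codes
  balance: no writer match
  version: int32 -> int32, writer optional; from version
  retries: no writer match
  primary: no writer match
  city: string -> string, writer required; from city
  seq (writer side), unknown to reader
  rating (writer side), unknown to reader
  violation R1 at codes
  violation R4 at codes
  violation R1 at primary
  => forward: BREAKING (3)
diffs on Order not affecting the asked answer:
  added field seq to record Order: optional int64, tag 32 (in v2 it sits immediately before codes) -> inert for the asked Order verdict: nothing fires
  renamed field balance to rating in record Order -> inert for the asked Order verdict: nothing fires
  removed field retries from record Order -> inert for the asked Order verdict: nothing fires

forward: BREAKING [(codes, R1), (codes, R4), (primary, R1)]


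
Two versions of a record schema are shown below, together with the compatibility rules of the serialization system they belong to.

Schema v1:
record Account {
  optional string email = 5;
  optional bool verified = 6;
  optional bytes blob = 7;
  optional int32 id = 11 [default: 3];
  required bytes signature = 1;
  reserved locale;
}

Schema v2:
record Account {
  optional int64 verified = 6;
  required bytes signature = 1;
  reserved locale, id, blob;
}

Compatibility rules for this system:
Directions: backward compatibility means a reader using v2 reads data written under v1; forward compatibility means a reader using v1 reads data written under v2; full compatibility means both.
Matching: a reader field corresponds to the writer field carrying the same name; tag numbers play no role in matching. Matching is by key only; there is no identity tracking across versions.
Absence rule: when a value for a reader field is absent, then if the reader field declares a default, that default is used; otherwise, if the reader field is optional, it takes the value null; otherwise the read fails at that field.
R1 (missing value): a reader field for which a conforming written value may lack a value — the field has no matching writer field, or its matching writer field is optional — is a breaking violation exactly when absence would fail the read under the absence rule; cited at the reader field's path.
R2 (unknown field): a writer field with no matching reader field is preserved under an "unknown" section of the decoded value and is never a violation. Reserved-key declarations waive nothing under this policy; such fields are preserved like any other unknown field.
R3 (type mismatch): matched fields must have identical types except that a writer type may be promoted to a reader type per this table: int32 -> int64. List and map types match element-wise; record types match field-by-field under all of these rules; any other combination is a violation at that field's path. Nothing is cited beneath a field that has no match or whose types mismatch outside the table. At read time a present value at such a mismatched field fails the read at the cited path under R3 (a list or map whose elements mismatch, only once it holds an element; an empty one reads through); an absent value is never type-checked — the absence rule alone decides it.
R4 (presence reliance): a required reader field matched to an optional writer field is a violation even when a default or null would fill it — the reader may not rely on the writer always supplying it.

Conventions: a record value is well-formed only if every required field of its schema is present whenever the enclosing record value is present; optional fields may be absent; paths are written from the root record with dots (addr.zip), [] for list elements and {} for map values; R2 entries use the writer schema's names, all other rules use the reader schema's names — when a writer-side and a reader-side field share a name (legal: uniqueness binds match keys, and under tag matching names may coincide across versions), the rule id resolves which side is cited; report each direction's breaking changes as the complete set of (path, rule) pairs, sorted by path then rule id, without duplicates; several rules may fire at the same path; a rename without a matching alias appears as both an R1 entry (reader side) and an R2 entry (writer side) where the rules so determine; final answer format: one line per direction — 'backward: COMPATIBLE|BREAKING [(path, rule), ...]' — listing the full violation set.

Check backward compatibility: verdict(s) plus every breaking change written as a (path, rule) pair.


each type pair in Account: writer, then reader
checking backward for Account: reader v2 against writer v1:
  verified: bool -> int64, writer optional; from verified
  signature: bytes -> bytes, writer required; from signature
  email (writer side), unknown to reader
  blob (writer side), unknown to reader
  id (writer side), unknown to reader
  R3 fires at verified
  => backward: BREAKING (1)
ruling out the remaining Account differences:
  removed field id from record Account (its key "id" joins the reserved list) -> no rule fires on it in Account's dialect; the asked verdict holds
  removed field blob from record Account (its key "blob" joins the reserved list) -> no rule fires on it in Account's dialect; the asked verdict holds
  removed field email from record Account -> no rule fires on it in Account's dialect; the asked verdict holds

backward: BREAKING [(verified, R3)]


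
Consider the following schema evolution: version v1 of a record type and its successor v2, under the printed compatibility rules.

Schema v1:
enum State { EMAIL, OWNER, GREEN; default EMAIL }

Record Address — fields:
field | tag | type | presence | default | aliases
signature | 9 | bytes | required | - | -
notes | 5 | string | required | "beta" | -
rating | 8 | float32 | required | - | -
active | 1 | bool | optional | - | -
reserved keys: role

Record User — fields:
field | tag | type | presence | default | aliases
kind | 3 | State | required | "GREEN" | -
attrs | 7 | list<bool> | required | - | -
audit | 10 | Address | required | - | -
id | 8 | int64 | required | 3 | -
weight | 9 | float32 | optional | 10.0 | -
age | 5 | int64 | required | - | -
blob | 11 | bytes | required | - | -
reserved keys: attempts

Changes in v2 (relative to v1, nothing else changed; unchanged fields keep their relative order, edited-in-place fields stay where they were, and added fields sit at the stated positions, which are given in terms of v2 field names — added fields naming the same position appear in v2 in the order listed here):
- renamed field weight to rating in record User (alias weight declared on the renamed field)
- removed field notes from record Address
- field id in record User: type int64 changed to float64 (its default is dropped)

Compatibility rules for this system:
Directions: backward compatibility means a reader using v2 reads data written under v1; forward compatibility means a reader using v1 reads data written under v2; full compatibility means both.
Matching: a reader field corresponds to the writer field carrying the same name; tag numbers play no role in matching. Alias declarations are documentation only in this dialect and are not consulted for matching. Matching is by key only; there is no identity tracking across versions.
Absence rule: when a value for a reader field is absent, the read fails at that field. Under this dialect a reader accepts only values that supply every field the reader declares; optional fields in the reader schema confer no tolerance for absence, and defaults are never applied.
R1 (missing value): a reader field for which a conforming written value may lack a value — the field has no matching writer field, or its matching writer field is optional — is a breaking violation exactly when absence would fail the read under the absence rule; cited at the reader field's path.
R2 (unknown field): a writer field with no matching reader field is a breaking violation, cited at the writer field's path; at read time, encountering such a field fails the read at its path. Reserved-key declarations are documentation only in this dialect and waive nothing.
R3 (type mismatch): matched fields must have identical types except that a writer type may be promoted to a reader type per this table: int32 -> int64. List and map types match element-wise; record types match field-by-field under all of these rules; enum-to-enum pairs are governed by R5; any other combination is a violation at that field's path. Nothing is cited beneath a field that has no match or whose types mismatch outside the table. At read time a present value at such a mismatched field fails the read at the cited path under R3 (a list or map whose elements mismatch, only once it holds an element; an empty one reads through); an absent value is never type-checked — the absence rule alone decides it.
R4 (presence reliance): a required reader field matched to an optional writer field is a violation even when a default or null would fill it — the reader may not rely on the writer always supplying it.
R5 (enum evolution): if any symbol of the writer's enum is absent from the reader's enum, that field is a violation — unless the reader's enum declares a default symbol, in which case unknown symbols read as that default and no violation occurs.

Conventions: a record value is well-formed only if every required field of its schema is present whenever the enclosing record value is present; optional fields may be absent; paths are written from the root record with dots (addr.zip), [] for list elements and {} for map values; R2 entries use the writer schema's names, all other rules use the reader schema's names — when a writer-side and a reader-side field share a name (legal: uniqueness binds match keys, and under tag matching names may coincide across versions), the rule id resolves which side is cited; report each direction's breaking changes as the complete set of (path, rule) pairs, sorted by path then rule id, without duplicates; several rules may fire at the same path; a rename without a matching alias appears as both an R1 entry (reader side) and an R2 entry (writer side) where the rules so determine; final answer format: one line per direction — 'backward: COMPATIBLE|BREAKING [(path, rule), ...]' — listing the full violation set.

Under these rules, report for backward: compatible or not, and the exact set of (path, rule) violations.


backward: BREAKING [(audit.active, R1), (audit.notes, R2), (id, R3), (rating, R1), (weight, R2)]

the writer's type comes first in each User pair
backward on User — v2 reading data written by v1:
  kind: paired with writer kind (State -> State; writer required)
  attrs: paired with writer attrs (list<bool> -> list<bool>; writer required)
  audit: paired with writer audit (Address -> Address; writer required)
  id: paired with writer id (int64 -> float64; writer required)
  rating: no writer-side match
  age: paired with writer age (int64 -> int64; writer required)
  blob: paired with writer blob (bytes -> bytes; writer required)
  leftover writer field: weight
  audit.signature: paired with writer audit.signature (bytes -> bytes; writer required)
  audit.rating: paired with writer audit.rating (float32 -> float32; writer required)
  audit.active: paired with writer audit.active (bool -> bool; writer optional)
  leftover writer field: audit.notes
  breaking: (audit.active, R1)
  breaking: (audit.notes, R2)
  breaking: (id, R3)
  breaking: (rating, R1)
  breaking: (weight, R2)
  => backward: BREAKING (5)
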